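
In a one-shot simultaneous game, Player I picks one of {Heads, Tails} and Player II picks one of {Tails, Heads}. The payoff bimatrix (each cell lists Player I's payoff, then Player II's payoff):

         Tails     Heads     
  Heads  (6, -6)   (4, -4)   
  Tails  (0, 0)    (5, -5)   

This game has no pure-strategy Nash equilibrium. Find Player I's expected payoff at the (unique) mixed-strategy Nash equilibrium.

For Player I to be willing to mix, Player I must be indifferent between Heads and Tails, which pins down Player II's mix.
  Player I's payoff to Heads: q·6 + (1−q)·4 = 2q + 4
  Player I's payoff to Tails: q·0 + (1−q)·5 = -5q + 5
  2q + 4 = -5q + 5  ⇒  7q = 1  ⇒  q = 1/7.
At equilibrium Player I is indifferent across rows, so Player I's payoff equals the payoff from Heads: (1/7)·6 + (6/7)·4 = 30/7.

30/7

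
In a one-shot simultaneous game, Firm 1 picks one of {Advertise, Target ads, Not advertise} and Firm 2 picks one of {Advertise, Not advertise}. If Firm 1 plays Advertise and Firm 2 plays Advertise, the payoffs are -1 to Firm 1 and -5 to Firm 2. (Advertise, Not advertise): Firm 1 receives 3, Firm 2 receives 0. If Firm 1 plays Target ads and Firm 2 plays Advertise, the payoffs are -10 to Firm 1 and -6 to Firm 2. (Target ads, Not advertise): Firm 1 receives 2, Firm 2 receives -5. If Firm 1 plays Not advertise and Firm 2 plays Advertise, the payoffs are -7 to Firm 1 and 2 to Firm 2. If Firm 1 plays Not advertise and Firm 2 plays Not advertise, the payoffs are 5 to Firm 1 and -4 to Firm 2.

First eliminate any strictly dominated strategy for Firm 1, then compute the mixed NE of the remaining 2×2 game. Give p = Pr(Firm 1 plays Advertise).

Firm 1's strategy Target ads is strictly dominated by Not advertise: -7 > -10 and 5 > 2. Eliminate Target ads.
Firm 1's mix must leave Firm 2 indifferent between Advertise and Not advertise.
  Firm 2's payoff from Advertise: p·(-5) + (1−p)·2 = -7p + 2
  Firm 2's payoff from Not advertise: p·0 + (1−p)·(-4) = 4p - 4
  -7p + 2 = 4p - 4  ⇒  -11p = -6  ⇒  p = 6/11.

p = 6/11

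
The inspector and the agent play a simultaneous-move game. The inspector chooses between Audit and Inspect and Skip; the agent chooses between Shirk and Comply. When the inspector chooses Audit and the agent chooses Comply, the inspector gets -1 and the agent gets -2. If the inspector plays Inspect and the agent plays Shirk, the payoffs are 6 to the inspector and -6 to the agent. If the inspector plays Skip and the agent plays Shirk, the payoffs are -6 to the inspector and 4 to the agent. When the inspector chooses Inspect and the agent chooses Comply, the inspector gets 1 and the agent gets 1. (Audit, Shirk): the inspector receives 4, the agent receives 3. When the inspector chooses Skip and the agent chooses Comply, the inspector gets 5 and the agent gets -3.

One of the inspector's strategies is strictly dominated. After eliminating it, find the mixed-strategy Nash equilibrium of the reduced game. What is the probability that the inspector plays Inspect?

p = 1/2

The inspector's strategy Audit is strictly dominated by Inspect: 6 > 4 and 1 > -1. Eliminate Audit.
For the agent to be willing to mix, the agent must be indifferent between Shirk and Comply, which pins down the inspector's mix.
  the agent's payoff from Shirk: p·(-6) + (1−p)·4 = -10p + 4
  the agent's payoff from Comply: p·1 + (1−p)·(-3) = 4p - 3
  -10p + 4 = 4p - 3  ⇒  -14p = -7  ⇒  p = 1/2.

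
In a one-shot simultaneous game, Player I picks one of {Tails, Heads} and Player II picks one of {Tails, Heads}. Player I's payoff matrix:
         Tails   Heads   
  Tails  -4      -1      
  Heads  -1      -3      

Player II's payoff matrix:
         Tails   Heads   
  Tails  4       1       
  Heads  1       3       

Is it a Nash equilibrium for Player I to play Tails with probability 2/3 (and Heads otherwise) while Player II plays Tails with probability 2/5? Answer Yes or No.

No

Given Player I's mix p = 2/3, Player II's payoff from Tails is 3 but from Heads is 5/3. Player II strictly prefers Tails, so Player II would not mix.
So the proposed profile is not a Nash equilibrium.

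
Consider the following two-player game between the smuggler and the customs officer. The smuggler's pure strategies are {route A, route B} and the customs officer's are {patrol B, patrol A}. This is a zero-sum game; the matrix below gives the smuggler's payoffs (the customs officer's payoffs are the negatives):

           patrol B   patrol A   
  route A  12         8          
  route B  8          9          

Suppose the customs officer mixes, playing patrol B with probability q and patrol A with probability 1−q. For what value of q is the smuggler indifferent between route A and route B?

For the smuggler to be willing to mix, the smuggler must be indifferent between route A and route B, which pins down the customs officer's mix.
  the smuggler's payoff to route A: q·12 + (1−q)·8 = 4q + 8
  the smuggler's payoff to route B: q·8 + (1−q)·9 = -q + 9
  4q + 8 = -q + 9  ⇒  5q = 1  ⇒  q = 1/5.

q = 1/5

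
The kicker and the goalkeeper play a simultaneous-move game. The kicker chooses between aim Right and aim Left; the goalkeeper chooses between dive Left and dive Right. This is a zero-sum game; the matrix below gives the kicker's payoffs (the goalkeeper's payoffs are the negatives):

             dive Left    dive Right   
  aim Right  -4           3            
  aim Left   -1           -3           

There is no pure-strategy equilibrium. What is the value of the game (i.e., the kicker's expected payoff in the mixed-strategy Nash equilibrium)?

Set the kicker's expected payoff from aim Right equal to that from aim Left:
  the kicker's expected payoff from aim Right: q·(-4) + (1−q)·3 = -7q + 3
  the kicker's expected payoff from aim Left: q·(-1) + (1−q)·(-3) = 2q - 3
  -7q + 3 = 2q - 3  ⇒  -9q = -6  ⇒  q = 2/3.
The value is the kicker's expected payoff against this mix (using aim Right): (2/3)·(-4) + (1/3)·3 = -5/3.

v = -5/3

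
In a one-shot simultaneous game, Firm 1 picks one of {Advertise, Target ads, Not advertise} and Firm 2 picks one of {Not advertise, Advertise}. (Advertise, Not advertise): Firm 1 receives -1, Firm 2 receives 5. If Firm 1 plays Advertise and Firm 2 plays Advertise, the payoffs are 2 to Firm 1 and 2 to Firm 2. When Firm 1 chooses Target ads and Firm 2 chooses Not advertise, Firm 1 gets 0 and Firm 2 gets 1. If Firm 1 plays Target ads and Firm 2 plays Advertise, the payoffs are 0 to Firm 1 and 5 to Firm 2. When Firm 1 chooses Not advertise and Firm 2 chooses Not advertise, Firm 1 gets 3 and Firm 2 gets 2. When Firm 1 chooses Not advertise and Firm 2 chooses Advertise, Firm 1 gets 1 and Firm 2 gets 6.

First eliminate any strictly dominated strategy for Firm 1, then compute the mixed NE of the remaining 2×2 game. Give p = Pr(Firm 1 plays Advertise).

Firm 1's strategy Target ads is strictly dominated by Not advertise: 3 > 0 and 1 > 0. Eliminate Target ads.
Firm 2's indifference between Not advertise and Advertise determines Firm 1's mixing probability p:
  Firm 2's payoff to Not advertise: p·5 + (1−p)·2 = 3p + 2
  Firm 2's payoff to Advertise: p·2 + (1−p)·6 = -4p + 6
  3p + 2 = -4p + 6  ⇒  7p = 4  ⇒  p = 4/7.

p = 4/7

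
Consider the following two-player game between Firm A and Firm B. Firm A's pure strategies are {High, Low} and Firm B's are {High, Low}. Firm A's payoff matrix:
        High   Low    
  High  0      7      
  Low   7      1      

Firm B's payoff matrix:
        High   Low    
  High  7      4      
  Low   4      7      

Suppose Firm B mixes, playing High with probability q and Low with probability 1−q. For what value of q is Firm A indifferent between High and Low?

For Firm A to be willing to mix, Firm A must be indifferent between High and Low, which pins down Firm B's mix.
  Firm A's expected payoff from High: q·0 + (1−q)·7 = -7q + 7
  Firm A's expected payoff from Low: q·7 + (1−q)·1 = 6q + 1
  -7q + 7 = 6q + 1  ⇒  -13q = -6  ⇒  q = 6/13.

q = 6/13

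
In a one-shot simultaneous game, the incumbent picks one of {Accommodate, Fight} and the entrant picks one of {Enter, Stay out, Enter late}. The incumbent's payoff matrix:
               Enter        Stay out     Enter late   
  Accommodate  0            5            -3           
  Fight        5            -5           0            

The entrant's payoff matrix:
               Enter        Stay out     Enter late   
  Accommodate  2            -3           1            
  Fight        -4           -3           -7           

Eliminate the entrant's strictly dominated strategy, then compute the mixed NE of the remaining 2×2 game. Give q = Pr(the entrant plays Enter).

The entrant's strategy Enter late is strictly dominated by Enter: 2 > 1 and -4 > -7. Eliminate Enter late.
In a mixed equilibrium the incumbent is indifferent between Accommodate and Fight; this condition fixes q.
  the incumbent's expected payoff from Accommodate: q·0 + (1−q)·5 = -5q + 5
  the incumbent's expected payoff from Fight: q·5 + (1−q)·(-5) = 10q - 5
  -5q + 5 = 10q - 5  ⇒  -15q = -10  ⇒  q = 2/3.

q = 2/3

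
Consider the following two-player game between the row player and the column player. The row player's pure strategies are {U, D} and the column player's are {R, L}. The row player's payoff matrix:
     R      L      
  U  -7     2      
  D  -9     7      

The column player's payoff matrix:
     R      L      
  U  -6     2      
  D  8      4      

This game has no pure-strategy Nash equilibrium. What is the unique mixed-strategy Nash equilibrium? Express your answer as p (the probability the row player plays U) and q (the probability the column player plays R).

Set the column player's expected payoff from R equal to that from L:
  the column player's payoff from R: p·(-6) + (1−p)·8 = -14p + 8
  the column player's payoff from L: p·2 + (1−p)·4 = -2p + 4
  -14p + 8 = -2p + 4  ⇒  -12p = -4  ⇒  p = 1/3.
For the row player to be willing to mix, the row player must be indifferent between U and D, which pins down the column player's mix.
  the row player's payoff from U: q·(-7) + (1−q)·2 = -9q + 2
  the row player's payoff from D: q·(-9) + (1−q)·7 = -16q + 7
  -9q + 2 = -16q + 7  ⇒  7q = 5  ⇒  q = 5/7.

p = 1/3, q = 5/7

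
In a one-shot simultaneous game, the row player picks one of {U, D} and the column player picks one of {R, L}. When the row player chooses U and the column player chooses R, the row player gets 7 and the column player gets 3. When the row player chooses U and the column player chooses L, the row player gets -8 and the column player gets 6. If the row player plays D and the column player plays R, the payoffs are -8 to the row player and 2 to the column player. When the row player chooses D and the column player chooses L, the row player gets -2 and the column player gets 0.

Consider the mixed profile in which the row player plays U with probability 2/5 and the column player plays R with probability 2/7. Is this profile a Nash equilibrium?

Yes

Check the column player's indifference given the row player's mix p = 2/5:
  payoff from R = 12/5; payoff from L = 12/5 — equal.
Check the row player's indifference given the column player's mix q = 2/7:
  payoff from U = -26/7; payoff from D = -26/7 — equal.
Both players are indifferent, so neither can profitably deviate.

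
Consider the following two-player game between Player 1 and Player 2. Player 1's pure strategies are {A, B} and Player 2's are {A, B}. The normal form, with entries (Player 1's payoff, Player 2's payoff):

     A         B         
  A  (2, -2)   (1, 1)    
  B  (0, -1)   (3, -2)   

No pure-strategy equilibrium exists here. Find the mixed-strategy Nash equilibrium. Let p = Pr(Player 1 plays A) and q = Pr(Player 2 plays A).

Player 1's mix must leave Player 2 indifferent between A and B.
  Player 2's payoff to A: p·(-2) + (1−p)·(-1) = -p - 1
  Player 2's payoff to B: p·1 + (1−p)·(-2) = 3p - 2
  -p - 1 = 3p - 2  ⇒  -4p = -1  ⇒  p = 1/4.
Player 2's mix must leave Player 1 indifferent between A and B.
  Player 1's payoff to A: q·2 + (1−q)·1 = q + 1
  Player 1's payoff to B: q·0 + (1−q)·3 = -3q + 3
  q + 1 = -3q + 3  ⇒  4q = 2  ⇒  q = 1/2.

p = 1/4, q = 1/2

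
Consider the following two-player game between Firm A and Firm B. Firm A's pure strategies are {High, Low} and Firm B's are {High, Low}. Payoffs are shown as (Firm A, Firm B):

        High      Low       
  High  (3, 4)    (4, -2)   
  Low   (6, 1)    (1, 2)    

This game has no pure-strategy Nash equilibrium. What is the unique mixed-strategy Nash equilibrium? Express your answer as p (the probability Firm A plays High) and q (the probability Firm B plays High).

p = 1/7, q = 1/2

Set Firm B's expected payoff from High equal to that from Low:
  Firm B's payoff to High: p·4 + (1−p)·1 = 3p + 1
  Firm B's payoff to Low: p·(-2) + (1−p)·2 = -4p + 2
  3p + 1 = -4p + 2  ⇒  7p = 1  ⇒  p = 1/7.
For Firm A to be willing to mix, Firm A must be indifferent between High and Low, which pins down Firm B's mix.
  Firm A's expected payoff from High: q·3 + (1−q)·4 = -q + 4
  Firm A's expected payoff from Low: q·6 + (1−q)·1 = 5q + 1
  -q + 4 = 5q + 1  ⇒  -6q = -3  ⇒  q = 1/2.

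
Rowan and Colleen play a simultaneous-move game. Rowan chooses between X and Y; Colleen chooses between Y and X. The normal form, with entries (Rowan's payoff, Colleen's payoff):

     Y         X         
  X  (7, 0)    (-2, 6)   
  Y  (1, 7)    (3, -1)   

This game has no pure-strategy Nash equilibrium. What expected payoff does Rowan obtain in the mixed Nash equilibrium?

Rowan's indifference between X and Y determines Colleen's mixing probability q:
  Rowan's payoff from X: q·7 + (1−q)·(-2) = 9q - 2
  Rowan's payoff from Y: q·1 + (1−q)·3 = -2q + 3
  9q - 2 = -2q + 3  ⇒  11q = 5  ⇒  q = 5/11.
At equilibrium Rowan is indifferent across rows, so Rowan's payoff equals the payoff from X: (5/11)·7 + (6/11)·(-2) = 23/11.

23/11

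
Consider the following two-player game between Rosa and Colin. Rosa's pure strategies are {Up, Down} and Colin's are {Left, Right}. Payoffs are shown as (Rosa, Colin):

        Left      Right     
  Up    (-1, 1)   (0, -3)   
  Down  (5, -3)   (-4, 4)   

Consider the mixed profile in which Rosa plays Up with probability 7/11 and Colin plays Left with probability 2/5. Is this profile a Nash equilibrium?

Yes

Check Colin's indifference given Rosa's mix p = 7/11:
  payoff from Left = -5/11; payoff from Right = -5/11 — equal.
Check Rosa's indifference given Colin's mix q = 2/5:
  payoff from Up = -2/5; payoff from Down = -2/5 — equal.
Both players are indifferent, so neither can profitably deviate.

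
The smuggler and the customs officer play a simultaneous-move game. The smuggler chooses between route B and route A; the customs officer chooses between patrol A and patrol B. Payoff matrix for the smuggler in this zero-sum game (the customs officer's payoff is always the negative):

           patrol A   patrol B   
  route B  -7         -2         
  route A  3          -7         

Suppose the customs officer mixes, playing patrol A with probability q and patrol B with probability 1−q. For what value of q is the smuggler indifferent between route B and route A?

q = 1/3

The customs officer's mix must leave the smuggler indifferent between route B and route A.
  the smuggler's payoff from route B: q·(-7) + (1−q)·(-2) = -5q - 2
  the smuggler's payoff from route A: q·3 + (1−q)·(-7) = 10q - 7
  -5q - 2 = 10q - 7  ⇒  -15q = -5  ⇒  q = 1/3.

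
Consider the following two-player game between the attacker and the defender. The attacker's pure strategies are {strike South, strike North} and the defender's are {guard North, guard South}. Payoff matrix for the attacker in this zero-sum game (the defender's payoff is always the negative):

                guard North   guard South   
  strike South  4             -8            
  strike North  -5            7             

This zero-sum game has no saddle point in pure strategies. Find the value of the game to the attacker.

v = -1/2

For the attacker to be willing to mix, the attacker must be indifferent between strike South and strike North, which pins down the defender's mix.
  the attacker's payoff to strike South: q·4 + (1−q)·(-8) = 12q - 8
  the attacker's payoff to strike North: q·(-5) + (1−q)·7 = -12q + 7
  12q - 8 = -12q + 7  ⇒  24q = 15  ⇒  q = 5/8.
The value is the attacker's expected payoff against this mix (using strike South): (5/8)·4 + (3/8)·(-8) = -1/2.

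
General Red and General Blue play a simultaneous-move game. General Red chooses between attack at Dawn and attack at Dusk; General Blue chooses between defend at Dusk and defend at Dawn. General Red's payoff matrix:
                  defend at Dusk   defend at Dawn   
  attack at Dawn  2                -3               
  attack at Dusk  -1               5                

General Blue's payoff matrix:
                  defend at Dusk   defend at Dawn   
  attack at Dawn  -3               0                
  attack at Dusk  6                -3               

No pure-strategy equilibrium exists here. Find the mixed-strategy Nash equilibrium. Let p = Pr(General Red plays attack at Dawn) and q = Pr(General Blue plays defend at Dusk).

Set General Blue's expected payoff from defend at Dusk equal to that from defend at Dawn:
  General Blue's payoff from defend at Dusk: p·(-3) + (1−p)·6 = -9p + 6
  General Blue's payoff from defend at Dawn: p·0 + (1−p)·(-3) = 3p - 3
  -9p + 6 = 3p - 3  ⇒  -12p = -9  ⇒  p = 3/4.
In a mixed equilibrium General Red is indifferent between attack at Dawn and attack at Dusk; this condition fixes q.
  General Red's expected payoff from attack at Dawn: q·2 + (1−q)·(-3) = 5q - 3
  General Red's expected payoff from attack at Dusk: q·(-1) + (1−q)·5 = -6q + 5
  5q - 3 = -6q + 5  ⇒  11q = 8  ⇒  q = 8/11.

p = 3/4, q = 8/11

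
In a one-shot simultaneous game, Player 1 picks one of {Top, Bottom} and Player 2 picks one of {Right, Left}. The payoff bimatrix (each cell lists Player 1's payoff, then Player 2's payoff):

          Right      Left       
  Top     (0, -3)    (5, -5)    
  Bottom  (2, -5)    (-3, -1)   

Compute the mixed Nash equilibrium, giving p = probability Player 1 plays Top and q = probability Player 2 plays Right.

Player 1's mix must leave Player 2 indifferent between Right and Left.
  Player 2's payoff to Right: p·(-3) + (1−p)·(-5) = 2p - 5
  Player 2's payoff to Left: p·(-5) + (1−p)·(-1) = -4p - 1
  2p - 5 = -4p - 1  ⇒  6p = 4  ⇒  p = 2/3.
Player 2's mix must leave Player 1 indifferent between Top and Bottom.
  Player 1's expected payoff from Top: q·0 + (1−q)·5 = -5q + 5
  Player 1's expected payoff from Bottom: q·2 + (1−q)·(-3) = 5q - 3
  -5q + 5 = 5q - 3  ⇒  -10q = -8  ⇒  q = 4/5.

p = 2/3, q = 4/5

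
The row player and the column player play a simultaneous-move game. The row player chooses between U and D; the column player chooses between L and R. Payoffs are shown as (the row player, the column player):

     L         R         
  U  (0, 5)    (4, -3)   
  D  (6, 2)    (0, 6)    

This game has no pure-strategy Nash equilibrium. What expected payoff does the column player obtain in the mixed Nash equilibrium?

3

The column player's indifference between L and R determines the row player's mixing probability p:
  the column player's payoff from L: p·5 + (1−p)·2 = 3p + 2
  the column player's payoff from R: p·(-3) + (1−p)·6 = -9p + 6
  3p + 2 = -9p + 6  ⇒  12p = 4  ⇒  p = 1/3.
At equilibrium the column player is indifferent across columns, so the column player's payoff equals the payoff from L: (1/3)·5 + (2/3)·2 = 3.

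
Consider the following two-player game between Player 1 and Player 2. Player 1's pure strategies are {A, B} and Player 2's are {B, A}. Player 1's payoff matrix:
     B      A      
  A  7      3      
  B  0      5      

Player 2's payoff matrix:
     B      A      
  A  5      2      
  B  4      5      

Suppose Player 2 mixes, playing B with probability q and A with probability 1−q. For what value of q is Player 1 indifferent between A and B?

q = 2/9

Player 2's mix must leave Player 1 indifferent between A and B.
  Player 1's payoff from A: q·7 + (1−q)·3 = 4q + 3
  Player 1's payoff from B: q·0 + (1−q)·5 = -5q + 5
  4q + 3 = -5q + 5  ⇒  9q = 2  ⇒  q = 2/9.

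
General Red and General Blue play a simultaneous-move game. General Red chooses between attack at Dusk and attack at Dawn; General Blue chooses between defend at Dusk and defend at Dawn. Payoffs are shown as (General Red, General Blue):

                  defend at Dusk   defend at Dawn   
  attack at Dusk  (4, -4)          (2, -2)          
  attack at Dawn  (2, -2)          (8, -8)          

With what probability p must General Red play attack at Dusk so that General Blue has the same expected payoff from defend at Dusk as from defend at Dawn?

p = 3/4

For General Blue to be willing to mix, General Blue must be indifferent between defend at Dusk and defend at Dawn, which pins down General Red's mix.
  General Blue's payoff from defend at Dusk: p·(-4) + (1−p)·(-2) = -2p - 2
  General Blue's payoff from defend at Dawn: p·(-2) + (1−p)·(-8) = 6p - 8
  -2p - 2 = 6p - 8  ⇒  -8p = -6  ⇒  p = 3/4.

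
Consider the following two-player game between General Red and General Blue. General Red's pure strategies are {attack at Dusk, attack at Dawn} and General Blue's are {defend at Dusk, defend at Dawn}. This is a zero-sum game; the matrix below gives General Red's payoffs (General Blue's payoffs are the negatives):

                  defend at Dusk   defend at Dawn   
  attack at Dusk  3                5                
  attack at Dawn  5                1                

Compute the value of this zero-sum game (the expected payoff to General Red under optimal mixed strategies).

v = 11/3

In a mixed equilibrium General Red is indifferent between attack at Dusk and attack at Dawn; this condition fixes q.
  General Red's expected payoff from attack at Dusk: q·3 + (1−q)·5 = -2q + 5
  General Red's expected payoff from attack at Dawn: q·5 + (1−q)·1 = 4q + 1
  -2q + 5 = 4q + 1  ⇒  -6q = -4  ⇒  q = 2/3.
The value is General Red's expected payoff against this mix (using attack at Dusk): (2/3)·3 + (1/3)·5 = 11/3.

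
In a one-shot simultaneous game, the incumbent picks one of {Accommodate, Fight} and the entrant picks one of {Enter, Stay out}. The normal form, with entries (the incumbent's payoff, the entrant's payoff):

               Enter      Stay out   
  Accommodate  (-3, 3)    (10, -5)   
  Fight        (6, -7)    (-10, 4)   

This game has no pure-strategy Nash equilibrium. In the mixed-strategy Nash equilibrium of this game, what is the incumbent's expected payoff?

30/29

In a mixed equilibrium the incumbent is indifferent between Accommodate and Fight; this condition fixes q.
  the incumbent's payoff to Accommodate: q·(-3) + (1−q)·10 = -13q + 10
  the incumbent's payoff to Fight: q·6 + (1−q)·(-10) = 16q - 10
  -13q + 10 = 16q - 10  ⇒  -29q = -20  ⇒  q = 20/29.
At equilibrium the incumbent is indifferent across rows, so the incumbent's payoff equals the payoff from Accommodate: (20/29)·(-3) + (9/29)·10 = 30/29.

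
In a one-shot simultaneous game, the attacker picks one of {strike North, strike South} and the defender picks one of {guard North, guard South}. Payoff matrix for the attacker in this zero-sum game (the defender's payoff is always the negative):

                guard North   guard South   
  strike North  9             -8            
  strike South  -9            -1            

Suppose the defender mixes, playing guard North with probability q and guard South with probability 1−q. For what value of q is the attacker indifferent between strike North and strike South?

The attacker's indifference between strike North and strike South determines the defender's mixing probability q:
  the attacker's expected payoff from strike North: q·9 + (1−q)·(-8) = 17q - 8
  the attacker's expected payoff from strike South: q·(-9) + (1−q)·(-1) = -8q - 1
  17q - 8 = -8q - 1  ⇒  25q = 7  ⇒  q = 7/25.

q = 7/25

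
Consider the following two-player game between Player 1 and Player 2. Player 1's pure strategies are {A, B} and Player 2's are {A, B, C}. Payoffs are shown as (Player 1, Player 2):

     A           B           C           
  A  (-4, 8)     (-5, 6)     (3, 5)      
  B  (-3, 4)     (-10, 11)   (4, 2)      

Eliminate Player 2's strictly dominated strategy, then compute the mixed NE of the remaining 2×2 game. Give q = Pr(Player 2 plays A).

q = 5/6

Player 2's strategy C is strictly dominated by A: 8 > 5 and 4 > 2. Eliminate C.
In a mixed equilibrium Player 1 is indifferent between A and B; this condition fixes q.
  Player 1's payoff from A: q·(-4) + (1−q)·(-5) = q - 5
  Player 1's payoff from B: q·(-3) + (1−q)·(-10) = 7q - 10
  q - 5 = 7q - 10  ⇒  -6q = -5  ⇒  q = 5/6.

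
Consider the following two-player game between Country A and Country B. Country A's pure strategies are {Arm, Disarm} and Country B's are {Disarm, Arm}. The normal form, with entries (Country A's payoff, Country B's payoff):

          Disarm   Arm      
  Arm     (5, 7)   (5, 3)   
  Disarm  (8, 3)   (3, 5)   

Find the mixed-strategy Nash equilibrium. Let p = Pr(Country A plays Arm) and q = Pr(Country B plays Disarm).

In a mixed equilibrium Country B is indifferent between Disarm and Arm; this condition fixes p.
  Country B's expected payoff from Disarm: p·7 + (1−p)·3 = 4p + 3
  Country B's expected payoff from Arm: p·3 + (1−p)·5 = -2p + 5
  4p + 3 = -2p + 5  ⇒  6p = 2  ⇒  p = 1/3.
In a mixed equilibrium Country A is indifferent between Arm and Disarm; this condition fixes q.
  Country A's payoff from Arm: q·5 + (1−q)·5 = 5
  Country A's payoff from Disarm: q·8 + (1−q)·3 = 5q + 3
  5 = 5q + 3  ⇒  -5q = -2  ⇒  q = 2/5.

p = 1/3, q = 2/5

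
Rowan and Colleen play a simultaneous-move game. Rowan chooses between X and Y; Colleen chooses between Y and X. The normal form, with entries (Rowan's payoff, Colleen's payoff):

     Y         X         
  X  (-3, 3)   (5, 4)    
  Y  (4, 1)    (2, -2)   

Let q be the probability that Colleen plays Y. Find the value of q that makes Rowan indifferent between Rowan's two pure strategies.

Set Rowan's expected payoff from X equal to that from Y:
  Rowan's expected payoff from X: q·(-3) + (1−q)·5 = -8q + 5
  Rowan's expected payoff from Y: q·4 + (1−q)·2 = 2q + 2
  -8q + 5 = 2q + 2  ⇒  -10q = -3  ⇒  q = 3/10.

q = 3/10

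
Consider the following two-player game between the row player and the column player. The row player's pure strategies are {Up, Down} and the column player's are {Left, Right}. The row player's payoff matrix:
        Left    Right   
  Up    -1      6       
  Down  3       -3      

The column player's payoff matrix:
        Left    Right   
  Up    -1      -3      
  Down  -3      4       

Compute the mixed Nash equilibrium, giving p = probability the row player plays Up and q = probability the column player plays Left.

p = 7/9, q = 9/13

For the column player to be willing to mix, the column player must be indifferent between Left and Right, which pins down the row player's mix.
  the column player's expected payoff from Left: p·(-1) + (1−p)·(-3) = 2p - 3
  the column player's expected payoff from Right: p·(-3) + (1−p)·4 = -7p + 4
  2p - 3 = -7p + 4  ⇒  9p = 7  ⇒  p = 7/9.
For the row player to be willing to mix, the row player must be indifferent between Up and Down, which pins down the column player's mix.
  the row player's payoff from Up: q·(-1) + (1−q)·6 = -7q + 6
  the row player's payoff from Down: q·3 + (1−q)·(-3) = 6q - 3
  -7q + 6 = 6q - 3  ⇒  -13q = -9  ⇒  q = 9/13.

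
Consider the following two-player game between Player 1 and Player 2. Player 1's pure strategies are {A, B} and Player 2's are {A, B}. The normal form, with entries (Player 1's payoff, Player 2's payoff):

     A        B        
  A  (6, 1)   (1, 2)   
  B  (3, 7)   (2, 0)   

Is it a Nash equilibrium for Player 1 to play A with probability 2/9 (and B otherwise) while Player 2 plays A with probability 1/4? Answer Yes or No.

No

Given Player 1's mix p = 2/9, Player 2's payoff from A is 17/3 but from B is 4/9. Player 2 strictly prefers A, so Player 2 would not mix.
So the proposed profile is not a Nash equilibrium.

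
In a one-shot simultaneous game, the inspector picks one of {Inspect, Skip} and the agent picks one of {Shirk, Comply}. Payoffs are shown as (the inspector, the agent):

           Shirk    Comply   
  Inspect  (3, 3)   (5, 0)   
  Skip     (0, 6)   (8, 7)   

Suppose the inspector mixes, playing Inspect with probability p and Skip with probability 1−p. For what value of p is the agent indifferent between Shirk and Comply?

p = 1/4

The inspector's mix must leave the agent indifferent between Shirk and Comply.
  the agent's payoff to Shirk: p·3 + (1−p)·6 = -3p + 6
  the agent's payoff to Comply: p·0 + (1−p)·7 = -7p + 7
  -3p + 6 = -7p + 7  ⇒  4p = 1  ⇒  p = 1/4.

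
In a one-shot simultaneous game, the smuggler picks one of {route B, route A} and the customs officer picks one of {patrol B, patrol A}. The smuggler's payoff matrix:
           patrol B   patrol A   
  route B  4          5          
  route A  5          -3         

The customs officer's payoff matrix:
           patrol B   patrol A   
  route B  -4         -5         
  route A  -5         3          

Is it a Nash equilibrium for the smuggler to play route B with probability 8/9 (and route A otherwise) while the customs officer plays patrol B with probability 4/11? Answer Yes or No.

Given the customs officer's mix q = 4/11, the smuggler's payoff from route B is 51/11 but from route A is -1/11. The smuggler strictly prefers route B, so the smuggler would not mix.
So the proposed profile is not a Nash equilibrium.

No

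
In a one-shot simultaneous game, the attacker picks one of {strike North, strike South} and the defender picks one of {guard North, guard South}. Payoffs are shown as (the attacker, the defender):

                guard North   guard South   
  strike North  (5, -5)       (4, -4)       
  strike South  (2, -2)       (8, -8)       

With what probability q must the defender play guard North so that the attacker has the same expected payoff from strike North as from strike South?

q = 4/7

For the attacker to be willing to mix, the attacker must be indifferent between strike North and strike South, which pins down the defender's mix.
  the attacker's expected payoff from strike North: q·5 + (1−q)·4 = q + 4
  the attacker's expected payoff from strike South: q·2 + (1−q)·8 = -6q + 8
  q + 4 = -6q + 8  ⇒  7q = 4  ⇒  q = 4/7.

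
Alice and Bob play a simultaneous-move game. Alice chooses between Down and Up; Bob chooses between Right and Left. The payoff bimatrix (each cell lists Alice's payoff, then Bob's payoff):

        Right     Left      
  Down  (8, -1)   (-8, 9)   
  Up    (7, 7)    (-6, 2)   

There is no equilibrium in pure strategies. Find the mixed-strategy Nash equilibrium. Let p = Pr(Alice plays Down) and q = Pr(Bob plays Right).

Set Bob's expected payoff from Right equal to that from Left:
  Bob's expected payoff from Right: p·(-1) + (1−p)·7 = -8p + 7
  Bob's expected payoff from Left: p·9 + (1−p)·2 = 7p + 2
  -8p + 7 = 7p + 2  ⇒  -15p = -5  ⇒  p = 1/3.
For Alice to be willing to mix, Alice must be indifferent between Down and Up, which pins down Bob's mix.
  Alice's expected payoff from Down: q·8 + (1−q)·(-8) = 16q - 8
  Alice's expected payoff from Up: q·7 + (1−q)·(-6) = 13q - 6
  16q - 8 = 13q - 6  ⇒  3q = 2  ⇒  q = 2/3.

p = 1/3, q = 2/3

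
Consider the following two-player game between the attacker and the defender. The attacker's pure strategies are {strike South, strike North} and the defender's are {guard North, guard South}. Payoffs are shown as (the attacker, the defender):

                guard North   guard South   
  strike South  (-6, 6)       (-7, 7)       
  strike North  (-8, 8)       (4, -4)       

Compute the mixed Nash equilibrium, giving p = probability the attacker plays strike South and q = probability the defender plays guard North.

p = 12/13, q = 11/13

For the defender to be willing to mix, the defender must be indifferent between guard North and guard South, which pins down the attacker's mix.
  the defender's payoff to guard North: p·6 + (1−p)·8 = -2p + 8
  the defender's payoff to guard South: p·7 + (1−p)·(-4) = 11p - 4
  -2p + 8 = 11p - 4  ⇒  -13p = -12  ⇒  p = 12/13.
For the attacker to be willing to mix, the attacker must be indifferent between strike South and strike North, which pins down the defender's mix.
  the attacker's payoff from strike South: q·(-6) + (1−q)·(-7) = q - 7
  the attacker's payoff from strike North: q·(-8) + (1−q)·4 = -12q + 4
  q - 7 = -12q + 4  ⇒  13q = 11  ⇒  q = 11/13.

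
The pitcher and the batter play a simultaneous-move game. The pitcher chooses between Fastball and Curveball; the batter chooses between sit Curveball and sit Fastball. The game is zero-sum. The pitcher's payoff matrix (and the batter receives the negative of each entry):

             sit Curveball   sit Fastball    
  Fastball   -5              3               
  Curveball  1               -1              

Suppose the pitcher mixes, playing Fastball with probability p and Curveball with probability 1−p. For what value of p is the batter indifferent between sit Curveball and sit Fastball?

p = 1/5

The pitcher's mix must leave the batter indifferent between sit Curveball and sit Fastball.
  the batter's payoff from sit Curveball: p·5 + (1−p)·(-1) = 6p - 1
  the batter's payoff from sit Fastball: p·(-3) + (1−p)·1 = -4p + 1
  6p - 1 = -4p + 1  ⇒  10p = 2  ⇒  p = 1/5.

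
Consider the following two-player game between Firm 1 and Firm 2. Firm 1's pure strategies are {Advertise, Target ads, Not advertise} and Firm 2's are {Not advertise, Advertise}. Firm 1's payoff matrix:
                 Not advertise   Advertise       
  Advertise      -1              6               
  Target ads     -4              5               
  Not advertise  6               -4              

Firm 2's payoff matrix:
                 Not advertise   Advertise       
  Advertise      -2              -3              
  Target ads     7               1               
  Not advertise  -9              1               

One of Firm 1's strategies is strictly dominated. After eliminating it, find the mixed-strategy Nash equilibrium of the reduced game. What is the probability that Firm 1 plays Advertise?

p = 10/11

Firm 1's strategy Target ads is strictly dominated by Advertise: -1 > -4 and 6 > 5. Eliminate Target ads.
In a mixed equilibrium Firm 2 is indifferent between Not advertise and Advertise; this condition fixes p.
  Firm 2's expected payoff from Not advertise: p·(-2) + (1−p)·(-9) = 7p - 9
  Firm 2's expected payoff from Advertise: p·(-3) + (1−p)·1 = -4p + 1
  7p - 9 = -4p + 1  ⇒  11p = 10  ⇒  p = 10/11.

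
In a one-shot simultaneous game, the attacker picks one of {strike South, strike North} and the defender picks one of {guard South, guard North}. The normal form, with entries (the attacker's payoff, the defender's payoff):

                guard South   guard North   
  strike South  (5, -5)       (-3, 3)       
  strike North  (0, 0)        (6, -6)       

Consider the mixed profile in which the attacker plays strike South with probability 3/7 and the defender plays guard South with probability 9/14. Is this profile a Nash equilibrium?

Check the defender's indifference given the attacker's mix p = 3/7:
  payoff from guard South = -15/7; payoff from guard North = -15/7 — equal.
Check the attacker's indifference given the defender's mix q = 9/14:
  payoff from strike South = 15/7; payoff from strike North = 15/7 — equal.
Both players are indifferent, so neither can profitably deviate.

Yes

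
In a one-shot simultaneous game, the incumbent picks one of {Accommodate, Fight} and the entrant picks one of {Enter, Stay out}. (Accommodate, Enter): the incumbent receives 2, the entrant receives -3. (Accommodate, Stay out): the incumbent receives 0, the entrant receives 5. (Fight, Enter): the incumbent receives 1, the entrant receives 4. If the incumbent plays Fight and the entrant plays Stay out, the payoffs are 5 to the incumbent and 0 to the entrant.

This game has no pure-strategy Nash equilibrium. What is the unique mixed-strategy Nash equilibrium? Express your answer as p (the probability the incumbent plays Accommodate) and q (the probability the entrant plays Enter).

p = 1/3, q = 5/6

The incumbent's mix must leave the entrant indifferent between Enter and Stay out.
  the entrant's payoff from Enter: p·(-3) + (1−p)·4 = -7p + 4
  the entrant's payoff from Stay out: p·5 + (1−p)·0 = 5p
  -7p + 4 = 5p  ⇒  -12p = -4  ⇒  p = 1/3.
The entrant's mix must leave the incumbent indifferent between Accommodate and Fight.
  the incumbent's payoff to Accommodate: q·2 + (1−q)·0 = 2q
  the incumbent's payoff to Fight: q·1 + (1−q)·5 = -4q + 5
  2q = -4q + 5  ⇒  6q = 5  ⇒  q = 5/6.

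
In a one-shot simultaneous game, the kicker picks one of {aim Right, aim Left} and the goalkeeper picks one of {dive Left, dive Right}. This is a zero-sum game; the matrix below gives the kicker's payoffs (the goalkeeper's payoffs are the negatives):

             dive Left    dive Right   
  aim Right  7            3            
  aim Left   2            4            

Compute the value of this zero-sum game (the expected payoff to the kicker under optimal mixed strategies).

v = 11/3

The goalkeeper's mix must leave the kicker indifferent between aim Right and aim Left.
  the kicker's payoff to aim Right: q·7 + (1−q)·3 = 4q + 3
  the kicker's payoff to aim Left: q·2 + (1−q)·4 = -2q + 4
  4q + 3 = -2q + 4  ⇒  6q = 1  ⇒  q = 1/6.
The value is the kicker's expected payoff against this mix (using aim Right): (1/6)·7 + (5/6)·3 = 11/3.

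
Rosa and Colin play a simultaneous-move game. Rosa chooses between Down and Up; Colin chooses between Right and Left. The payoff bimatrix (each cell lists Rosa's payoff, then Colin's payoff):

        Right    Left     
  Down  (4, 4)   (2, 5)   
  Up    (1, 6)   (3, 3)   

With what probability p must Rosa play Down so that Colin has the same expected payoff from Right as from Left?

p = 3/4

In a mixed equilibrium Colin is indifferent between Right and Left; this condition fixes p.
  Colin's payoff to Right: p·4 + (1−p)·6 = -2p + 6
  Colin's payoff to Left: p·5 + (1−p)·3 = 2p + 3
  -2p + 6 = 2p + 3  ⇒  -4p = -3  ⇒  p = 3/4.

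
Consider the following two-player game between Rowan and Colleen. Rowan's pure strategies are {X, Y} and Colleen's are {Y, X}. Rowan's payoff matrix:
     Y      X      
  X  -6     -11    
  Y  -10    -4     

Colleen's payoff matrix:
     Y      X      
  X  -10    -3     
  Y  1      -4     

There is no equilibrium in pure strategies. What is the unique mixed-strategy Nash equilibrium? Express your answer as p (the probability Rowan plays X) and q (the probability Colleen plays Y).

p = 5/12, q = 7/11

In a mixed equilibrium Colleen is indifferent between Y and X; this condition fixes p.
  Colleen's expected payoff from Y: p·(-10) + (1−p)·1 = -11p + 1
  Colleen's expected payoff from X: p·(-3) + (1−p)·(-4) = p - 4
  -11p + 1 = p - 4  ⇒  -12p = -5  ⇒  p = 5/12.
For Rowan to be willing to mix, Rowan must be indifferent between X and Y, which pins down Colleen's mix.
  Rowan's payoff from X: q·(-6) + (1−q)·(-11) = 5q - 11
  Rowan's payoff from Y: q·(-10) + (1−q)·(-4) = -6q - 4
  5q - 11 = -6q - 4  ⇒  11q = 7  ⇒  q = 7/11.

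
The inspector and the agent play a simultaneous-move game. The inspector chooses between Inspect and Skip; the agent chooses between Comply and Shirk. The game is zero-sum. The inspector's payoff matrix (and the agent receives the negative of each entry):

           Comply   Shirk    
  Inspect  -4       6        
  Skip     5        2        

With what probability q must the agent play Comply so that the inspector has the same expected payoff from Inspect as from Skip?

In a mixed equilibrium the inspector is indifferent between Inspect and Skip; this condition fixes q.
  the inspector's payoff to Inspect: q·(-4) + (1−q)·6 = -10q + 6
  the inspector's payoff to Skip: q·5 + (1−q)·2 = 3q + 2
  -10q + 6 = 3q + 2  ⇒  -13q = -4  ⇒  q = 4/13.

q = 4/13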